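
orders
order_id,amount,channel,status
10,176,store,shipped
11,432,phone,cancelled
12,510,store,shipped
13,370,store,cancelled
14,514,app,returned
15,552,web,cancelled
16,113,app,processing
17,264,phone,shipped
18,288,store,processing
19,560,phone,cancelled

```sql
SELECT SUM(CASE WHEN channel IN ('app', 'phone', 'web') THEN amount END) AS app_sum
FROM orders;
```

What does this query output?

order_id=10: ✗
order_id=11: ✓ → 432
order_id=12: ✗
order_id=13: ✗
order_id=14: ✓ → 514
order_id=15: ✓ → 552
order_id=16: ✓ → 113
order_id=17: ✓ → 264
order_id=18: ✗
order_id=19: ✓ → 560
app_sum = 432 + 514 + 552 + 113 + 264 + 560 = 2435

2435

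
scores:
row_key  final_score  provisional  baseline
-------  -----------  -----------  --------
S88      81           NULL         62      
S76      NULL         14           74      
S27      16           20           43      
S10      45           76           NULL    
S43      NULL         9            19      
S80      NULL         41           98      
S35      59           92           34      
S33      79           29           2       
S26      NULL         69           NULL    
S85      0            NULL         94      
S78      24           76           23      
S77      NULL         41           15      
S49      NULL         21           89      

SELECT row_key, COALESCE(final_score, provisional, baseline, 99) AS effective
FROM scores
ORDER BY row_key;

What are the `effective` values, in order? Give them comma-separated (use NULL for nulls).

row_key=S10: final_score=45 → 45
row_key=S26: final_score=NULL, provisional=69 → 69
row_key=S27: final_score=16 → 16
row_key=S33: final_score=79 → 79
row_key=S35: final_score=59 → 59
row_key=S43: final_score=NULL, provisional=9 → 9
row_key=S49: final_score=NULL, provisional=21 → 21
row_key=S76: final_score=NULL, provisional=14 → 14
row_key=S77: final_score=NULL, provisional=41 → 41
row_key=S78: final_score=24 → 24
row_key=S80: final_score=NULL, provisional=41 → 41
row_key=S85: final_score=0 → 0
row_key=S88: final_score=81 → 81

45, 69, 16, 79, 59, 9, 21, 14, 41, 24, 41, 0, 81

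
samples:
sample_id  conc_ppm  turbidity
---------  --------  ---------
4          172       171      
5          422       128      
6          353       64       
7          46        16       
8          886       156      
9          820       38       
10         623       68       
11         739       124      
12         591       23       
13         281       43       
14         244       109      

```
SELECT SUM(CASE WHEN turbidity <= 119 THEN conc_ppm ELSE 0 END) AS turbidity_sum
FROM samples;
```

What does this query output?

sample_id=4: ✗
sample_id=5: ✗
sample_id=6: ✓ → 353
sample_id=7: ✓ → 46
sample_id=8: ✗
sample_id=9: ✓ → 820
sample_id=10: ✓ → 623
sample_id=11: ✗
sample_id=12: ✓ → 591
sample_id=13: ✓ → 281
sample_id=14: ✓ → 244
turbidity_sum = 353 + 46 + 820 + 623 + 591 + 281 + 244 = 2958

2958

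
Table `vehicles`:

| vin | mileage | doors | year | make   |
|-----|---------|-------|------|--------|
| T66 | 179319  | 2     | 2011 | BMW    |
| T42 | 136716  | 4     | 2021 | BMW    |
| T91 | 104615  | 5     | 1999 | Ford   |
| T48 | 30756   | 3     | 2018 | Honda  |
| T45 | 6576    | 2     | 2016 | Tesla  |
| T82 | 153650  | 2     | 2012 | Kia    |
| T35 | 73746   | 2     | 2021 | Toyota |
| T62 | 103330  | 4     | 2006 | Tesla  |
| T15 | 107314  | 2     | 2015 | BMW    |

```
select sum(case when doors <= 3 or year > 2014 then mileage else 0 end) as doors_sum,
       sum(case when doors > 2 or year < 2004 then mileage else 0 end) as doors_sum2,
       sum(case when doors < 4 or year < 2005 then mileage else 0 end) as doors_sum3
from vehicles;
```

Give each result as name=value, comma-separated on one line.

doors_sum=688077, doors_sum2=375417, doors_sum3=655976

[doors_sum: doors <= 3 or year > 2014]
vin=T66: ✓ → 179319
vin=T42: ✓ → 136716
vin=T91: ✗
vin=T48: ✓ → 30756
vin=T45: ✓ → 6576
vin=T82: ✓ → 153650
vin=T35: ✓ → 73746
vin=T62: ✗
vin=T15: ✓ → 107314
doors_sum = 179319 + 136716 + 30756 + 6576 + 153650 + 73746 + 107314 = 688077
—
[doors_sum2: doors > 2 or year < 2004]
vin=T66: ✗
vin=T42: ✓ → 136716
vin=T91: ✓ → 104615
vin=T48: ✓ → 30756
vin=T45: ✗
vin=T82: ✗
vin=T35: ✗
vin=T62: ✓ → 103330
vin=T15: ✗
doors_sum2 = 136716 + 104615 + 30756 + 103330 = 375417
—
[doors_sum3: doors < 4 or year < 2005]
vin=T66: ✓ → 179319
vin=T42: ✗
vin=T91: ✓ → 104615
vin=T48: ✓ → 30756
vin=T45: ✓ → 6576
vin=T82: ✓ → 153650
vin=T35: ✓ → 73746
vin=T62: ✗
vin=T15: ✓ → 107314
doors_sum3 = 179319 + 104615 + 30756 + 6576 + 153650 + 73746 + 107314 = 655976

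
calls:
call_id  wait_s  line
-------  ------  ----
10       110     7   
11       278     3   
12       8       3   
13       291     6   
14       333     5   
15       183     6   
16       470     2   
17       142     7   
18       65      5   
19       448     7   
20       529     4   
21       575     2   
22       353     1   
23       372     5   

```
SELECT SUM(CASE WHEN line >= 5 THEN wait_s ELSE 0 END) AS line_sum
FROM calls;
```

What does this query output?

call_id=10: ✓ → 110
call_id=11: ✗
call_id=12: ✗
call_id=13: ✓ → 291
call_id=14: ✓ → 333
call_id=15: ✓ → 183
call_id=16: ✗
call_id=17: ✓ → 142
call_id=18: ✓ → 65
call_id=19: ✓ → 448
call_id=20: ✗
call_id=21: ✗
call_id=22: ✗
call_id=23: ✓ → 372
line_sum = 110 + 291 + 333 + 183 + 142 + 65 + 448 + 372 = 1944

1944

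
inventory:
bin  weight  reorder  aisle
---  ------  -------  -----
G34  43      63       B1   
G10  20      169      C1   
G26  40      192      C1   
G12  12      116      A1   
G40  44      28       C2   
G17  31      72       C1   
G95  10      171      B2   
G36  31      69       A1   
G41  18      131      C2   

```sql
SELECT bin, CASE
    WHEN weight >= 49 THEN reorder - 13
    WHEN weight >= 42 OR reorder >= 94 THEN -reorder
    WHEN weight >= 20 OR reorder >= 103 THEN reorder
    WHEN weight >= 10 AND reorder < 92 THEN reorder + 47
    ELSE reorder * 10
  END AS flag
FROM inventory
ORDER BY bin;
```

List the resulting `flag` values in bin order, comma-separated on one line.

-169, -116, 72, -192, -63, 69, -28, -131, -171

bin=G10: weight >= 42 OR reorder >= 94 → -169
bin=G12: weight >= 42 OR reorder >= 94 → -116
bin=G17: weight >= 20 OR reorder >= 103 → 72
bin=G26: weight >= 42 OR reorder >= 94 → -192
bin=G34: weight >= 42 OR reorder >= 94 → -63
bin=G36: weight >= 20 OR reorder >= 103 → 69
bin=G40: weight >= 42 OR reorder >= 94 → -28
bin=G41: weight >= 42 OR reorder >= 94 → -131
bin=G95: weight >= 42 OR reorder >= 94 → -171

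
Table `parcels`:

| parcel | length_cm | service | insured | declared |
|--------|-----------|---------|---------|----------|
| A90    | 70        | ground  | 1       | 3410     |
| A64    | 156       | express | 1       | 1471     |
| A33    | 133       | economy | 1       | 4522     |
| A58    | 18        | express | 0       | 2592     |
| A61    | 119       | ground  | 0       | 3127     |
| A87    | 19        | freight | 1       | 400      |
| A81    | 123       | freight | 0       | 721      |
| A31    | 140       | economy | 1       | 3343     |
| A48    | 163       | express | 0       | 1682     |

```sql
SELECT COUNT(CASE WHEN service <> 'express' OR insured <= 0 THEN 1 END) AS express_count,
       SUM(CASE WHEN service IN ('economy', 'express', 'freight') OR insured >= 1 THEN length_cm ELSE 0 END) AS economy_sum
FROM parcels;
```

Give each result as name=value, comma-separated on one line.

express_count=8, economy_sum=822

[express_count: service <> 'express' OR insured <= 0]
parcel=A90: ✓ → 1
parcel=A64: ✗
parcel=A33: ✓ → 1
parcel=A58: ✓ → 1
parcel=A61: ✓ → 1
parcel=A87: ✓ → 1
parcel=A81: ✓ → 1
parcel=A31: ✓ → 1
parcel=A48: ✓ → 1
express_count = COUNT(1, 1, 1, 1, 1, 1, 1, 1) = 8
—
[economy_sum: service IN ('economy', 'express', 'freight') OR insured >= 1]
parcel=A90: ✓ → 70
parcel=A64: ✓ → 156
parcel=A33: ✓ → 133
parcel=A58: ✓ → 18
parcel=A61: ✗
parcel=A87: ✓ → 19
parcel=A81: ✓ → 123
parcel=A31: ✓ → 140
parcel=A48: ✓ → 163
economy_sum = 70 + 156 + 133 + 18 + 19 + 123 + 140 + 163 = 822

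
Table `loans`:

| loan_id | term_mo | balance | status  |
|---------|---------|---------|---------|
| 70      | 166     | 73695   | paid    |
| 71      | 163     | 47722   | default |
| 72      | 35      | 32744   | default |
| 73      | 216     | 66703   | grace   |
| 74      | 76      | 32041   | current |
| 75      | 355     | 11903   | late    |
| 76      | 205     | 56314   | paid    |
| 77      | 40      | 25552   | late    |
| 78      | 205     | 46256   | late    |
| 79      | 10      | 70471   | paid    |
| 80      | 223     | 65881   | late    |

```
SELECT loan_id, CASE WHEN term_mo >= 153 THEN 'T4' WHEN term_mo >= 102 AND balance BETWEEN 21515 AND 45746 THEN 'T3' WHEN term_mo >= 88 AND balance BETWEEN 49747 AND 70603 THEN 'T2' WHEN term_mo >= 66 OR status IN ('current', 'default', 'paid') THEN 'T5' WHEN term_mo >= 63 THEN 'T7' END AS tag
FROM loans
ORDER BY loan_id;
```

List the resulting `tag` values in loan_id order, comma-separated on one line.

T4, T4, T5, T4, T5, T4, T4, NULL, T4, T5, T4

loan_id=70: term_mo >= 153 → T4
loan_id=71: term_mo >= 153 → T4
loan_id=72: term_mo >= 66 OR status IN ('current', 'default', 'paid') → T5
loan_id=73: term_mo >= 153 → T4
loan_id=74: term_mo >= 66 OR status IN ('current', 'default', 'paid') → T5
loan_id=75: term_mo >= 153 → T4
loan_id=76: term_mo >= 153 → T4
loan_id=77: (no match → NULL) → NULL
loan_id=78: term_mo >= 153 → T4
loan_id=79: term_mo >= 66 OR status IN ('current', 'default', 'paid') → T5
loan_id=80: term_mo >= 153 → T4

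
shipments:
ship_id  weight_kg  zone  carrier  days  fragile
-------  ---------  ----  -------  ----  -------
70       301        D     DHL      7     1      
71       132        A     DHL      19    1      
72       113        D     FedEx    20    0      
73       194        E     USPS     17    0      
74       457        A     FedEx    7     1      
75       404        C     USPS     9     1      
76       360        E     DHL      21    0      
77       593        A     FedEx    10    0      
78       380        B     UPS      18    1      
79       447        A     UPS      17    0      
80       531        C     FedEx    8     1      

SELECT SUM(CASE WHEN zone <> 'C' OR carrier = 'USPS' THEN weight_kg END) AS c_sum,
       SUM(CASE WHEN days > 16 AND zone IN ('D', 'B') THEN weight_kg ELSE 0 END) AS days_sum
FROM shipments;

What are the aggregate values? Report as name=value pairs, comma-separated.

[c_sum: zone <> 'C' OR carrier = 'USPS']
ship_id=70: ✓ → 301
ship_id=71: ✓ → 132
ship_id=72: ✓ → 113
ship_id=73: ✓ → 194
ship_id=74: ✓ → 457
ship_id=75: ✓ → 404
ship_id=76: ✓ → 360
ship_id=77: ✓ → 593
ship_id=78: ✓ → 380
ship_id=79: ✓ → 447
ship_id=80: ✗
c_sum = 301 + 132 + 113 + 194 + 457 + 404 + 360 + 593 + 380 + 447 = 3381
—
[days_sum: days > 16 AND zone IN ('D', 'B')]
ship_id=70: ✗
ship_id=71: ✗
ship_id=72: ✓ → 113
ship_id=73: ✗
ship_id=74: ✗
ship_id=75: ✗
ship_id=76: ✗
ship_id=77: ✗
ship_id=78: ✓ → 380
ship_id=79: ✗
ship_id=80: ✗
days_sum = 113 + 380 = 493

c_sum=3381, days_sum=493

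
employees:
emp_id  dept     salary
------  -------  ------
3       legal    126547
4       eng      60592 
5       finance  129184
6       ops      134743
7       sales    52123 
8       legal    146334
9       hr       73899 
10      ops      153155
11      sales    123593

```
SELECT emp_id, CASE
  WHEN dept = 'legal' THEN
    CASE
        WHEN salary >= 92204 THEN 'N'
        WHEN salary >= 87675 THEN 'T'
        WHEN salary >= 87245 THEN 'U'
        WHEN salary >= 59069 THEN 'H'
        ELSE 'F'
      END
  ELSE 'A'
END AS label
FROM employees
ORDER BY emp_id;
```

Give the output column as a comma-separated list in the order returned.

emp_id=3: dept='legal' → inner[salary >= 92204] → N
emp_id=4: dept='eng' → outer ELSE → A
emp_id=5: dept='finance' → outer ELSE → A
emp_id=6: dept='ops' → outer ELSE → A
emp_id=7: dept='sales' → outer ELSE → A
emp_id=8: dept='legal' → inner[salary >= 92204] → N
emp_id=9: dept='hr' → outer ELSE → A
emp_id=10: dept='ops' → outer ELSE → A
emp_id=11: dept='sales' → outer ELSE → A

N, A, A, A, A, N, A, A, A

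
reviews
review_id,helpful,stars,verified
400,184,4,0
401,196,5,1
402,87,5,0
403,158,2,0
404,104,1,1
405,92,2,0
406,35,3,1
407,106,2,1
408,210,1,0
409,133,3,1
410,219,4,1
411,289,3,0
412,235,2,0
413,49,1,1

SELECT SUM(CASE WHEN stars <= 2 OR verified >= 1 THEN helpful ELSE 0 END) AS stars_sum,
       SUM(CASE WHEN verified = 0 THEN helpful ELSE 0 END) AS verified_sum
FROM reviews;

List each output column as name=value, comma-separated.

[stars_sum: stars <= 2 OR verified >= 1]
review_id=400: ✗
review_id=401: ✓ → 196
review_id=402: ✗
review_id=403: ✓ → 158
review_id=404: ✓ → 104
review_id=405: ✓ → 92
review_id=406: ✓ → 35
review_id=407: ✓ → 106
review_id=408: ✓ → 210
review_id=409: ✓ → 133
review_id=410: ✓ → 219
review_id=411: ✗
review_id=412: ✓ → 235
review_id=413: ✓ → 49
stars_sum = 196 + 158 + 104 + 92 + 35 + 106 + 210 + 133 + 219 + 235 + 49 = 1537
—
[verified_sum: verified = 0]
review_id=400: ✓ → 184
review_id=401: ✗
review_id=402: ✓ → 87
review_id=403: ✓ → 158
review_id=404: ✗
review_id=405: ✓ → 92
review_id=406: ✗
review_id=407: ✗
review_id=408: ✓ → 210
review_id=409: ✗
review_id=410: ✗
review_id=411: ✓ → 289
review_id=412: ✓ → 235
review_id=413: ✗
verified_sum = 184 + 87 + 158 + 92 + 210 + 289 + 235 = 1255

stars_sum=1537, verified_sum=1255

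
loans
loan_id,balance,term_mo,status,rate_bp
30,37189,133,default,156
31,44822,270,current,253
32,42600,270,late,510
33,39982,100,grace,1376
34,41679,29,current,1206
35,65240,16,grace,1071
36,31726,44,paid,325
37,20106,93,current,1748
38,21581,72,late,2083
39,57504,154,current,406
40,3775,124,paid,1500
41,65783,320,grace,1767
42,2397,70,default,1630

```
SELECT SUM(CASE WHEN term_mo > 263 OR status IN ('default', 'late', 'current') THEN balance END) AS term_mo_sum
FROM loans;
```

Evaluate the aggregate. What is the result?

loan_id=30: ✓ → 37189
loan_id=31: ✓ → 44822
loan_id=32: ✓ → 42600
loan_id=33: ✗
loan_id=34: ✓ → 41679
loan_id=35: ✗
loan_id=36: ✗
loan_id=37: ✓ → 20106
loan_id=38: ✓ → 21581
loan_id=39: ✓ → 57504
loan_id=40: ✗
loan_id=41: ✓ → 65783
loan_id=42: ✓ → 2397
term_mo_sum = 37189 + 44822 + 42600 + 41679 + 20106 + 21581 + 57504 + 65783 + 2397 = 333661

333661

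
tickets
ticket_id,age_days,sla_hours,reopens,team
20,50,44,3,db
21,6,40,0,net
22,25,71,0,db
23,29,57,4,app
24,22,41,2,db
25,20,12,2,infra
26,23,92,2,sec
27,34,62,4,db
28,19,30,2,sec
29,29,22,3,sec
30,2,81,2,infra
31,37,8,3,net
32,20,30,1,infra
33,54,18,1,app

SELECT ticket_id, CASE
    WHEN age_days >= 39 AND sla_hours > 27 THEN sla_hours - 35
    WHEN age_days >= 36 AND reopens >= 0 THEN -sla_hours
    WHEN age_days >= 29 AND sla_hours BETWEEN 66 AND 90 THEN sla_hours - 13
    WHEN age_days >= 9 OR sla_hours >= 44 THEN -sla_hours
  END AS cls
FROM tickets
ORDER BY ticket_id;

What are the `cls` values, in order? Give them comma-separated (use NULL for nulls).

ticket_id=20: age_days >= 39 AND sla_hours > 27 → 9
ticket_id=21: (no match → NULL) → NULL
ticket_id=22: age_days >= 9 OR sla_hours >= 44 → -71
ticket_id=23: age_days >= 9 OR sla_hours >= 44 → -57
ticket_id=24: age_days >= 9 OR sla_hours >= 44 → -41
ticket_id=25: age_days >= 9 OR sla_hours >= 44 → -12
ticket_id=26: age_days >= 9 OR sla_hours >= 44 → -92
ticket_id=27: age_days >= 9 OR sla_hours >= 44 → -62
ticket_id=28: age_days >= 9 OR sla_hours >= 44 → -30
ticket_id=29: age_days >= 9 OR sla_hours >= 44 → -22
ticket_id=30: age_days >= 9 OR sla_hours >= 44 → -81
ticket_id=31: age_days >= 36 AND reopens >= 0 → -8
ticket_id=32: age_days >= 9 OR sla_hours >= 44 → -30
ticket_id=33: age_days >= 36 AND reopens >= 0 → -18

9, NULL, -71, -57, -41, -12, -92, -62, -30, -22, -81, -8, -30, -18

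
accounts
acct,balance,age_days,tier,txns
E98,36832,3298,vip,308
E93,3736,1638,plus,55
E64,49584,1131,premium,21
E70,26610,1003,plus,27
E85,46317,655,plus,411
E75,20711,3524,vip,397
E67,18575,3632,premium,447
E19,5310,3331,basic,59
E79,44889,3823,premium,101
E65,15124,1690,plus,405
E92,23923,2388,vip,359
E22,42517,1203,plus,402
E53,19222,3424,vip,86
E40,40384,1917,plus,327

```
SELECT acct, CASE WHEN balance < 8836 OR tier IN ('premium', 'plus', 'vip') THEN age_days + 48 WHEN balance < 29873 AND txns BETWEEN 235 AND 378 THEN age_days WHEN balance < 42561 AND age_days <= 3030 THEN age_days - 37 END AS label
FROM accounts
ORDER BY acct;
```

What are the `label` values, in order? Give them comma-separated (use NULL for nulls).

acct=E19: balance < 8836 OR tier IN ('premium', 'plus', 'vip') → 3379
acct=E22: balance < 8836 OR tier IN ('premium', 'plus', 'vip') → 1251
acct=E40: balance < 8836 OR tier IN ('premium', 'plus', 'vip') → 1965
acct=E53: balance < 8836 OR tier IN ('premium', 'plus', 'vip') → 3472
acct=E64: balance < 8836 OR tier IN ('premium', 'plus', 'vip') → 1179
acct=E65: balance < 8836 OR tier IN ('premium', 'plus', 'vip') → 1738
acct=E67: balance < 8836 OR tier IN ('premium', 'plus', 'vip') → 3680
acct=E70: balance < 8836 OR tier IN ('premium', 'plus', 'vip') → 1051
acct=E75: balance < 8836 OR tier IN ('premium', 'plus', 'vip') → 3572
acct=E79: balance < 8836 OR tier IN ('premium', 'plus', 'vip') → 3871
acct=E85: balance < 8836 OR tier IN ('premium', 'plus', 'vip') → 703
acct=E92: balance < 8836 OR tier IN ('premium', 'plus', 'vip') → 2436
acct=E93: balance < 8836 OR tier IN ('premium', 'plus', 'vip') → 1686
acct=E98: balance < 8836 OR tier IN ('premium', 'plus', 'vip') → 3346

3379, 1251, 1965, 3472, 1179, 1738, 3680, 1051, 3572, 3871, 703, 2436, 1686, 3346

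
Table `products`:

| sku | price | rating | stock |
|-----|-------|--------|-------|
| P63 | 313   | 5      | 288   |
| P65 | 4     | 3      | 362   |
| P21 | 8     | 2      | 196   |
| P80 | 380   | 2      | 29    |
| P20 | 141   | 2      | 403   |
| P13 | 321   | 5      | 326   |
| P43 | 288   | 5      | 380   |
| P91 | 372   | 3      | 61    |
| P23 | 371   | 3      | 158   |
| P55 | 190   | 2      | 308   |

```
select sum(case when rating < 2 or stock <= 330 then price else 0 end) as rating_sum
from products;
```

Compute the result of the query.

1955

sku=P63: ✓ → 313
sku=P65: ✗
sku=P21: ✓ → 8
sku=P80: ✓ → 380
sku=P20: ✗
sku=P13: ✓ → 321
sku=P43: ✗
sku=P91: ✓ → 372
sku=P23: ✓ → 371
sku=P55: ✓ → 190
rating_sum = 313 + 8 + 380 + 321 + 372 + 371 + 190 = 1955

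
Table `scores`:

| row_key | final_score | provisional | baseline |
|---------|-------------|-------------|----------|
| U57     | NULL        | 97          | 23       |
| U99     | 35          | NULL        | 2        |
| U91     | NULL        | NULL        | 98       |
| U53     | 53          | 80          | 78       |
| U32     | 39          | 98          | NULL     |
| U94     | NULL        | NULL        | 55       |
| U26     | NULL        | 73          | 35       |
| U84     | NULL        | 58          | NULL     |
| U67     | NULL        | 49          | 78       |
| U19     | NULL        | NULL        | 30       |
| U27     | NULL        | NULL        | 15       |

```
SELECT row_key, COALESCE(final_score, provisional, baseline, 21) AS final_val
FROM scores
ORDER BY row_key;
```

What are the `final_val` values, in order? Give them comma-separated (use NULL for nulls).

30, 73, 15, 39, 53, 97, 49, 58, 98, 55, 35

row_key=U19: final_score=NULL, provisional=NULL, baseline=30 → 30
row_key=U26: final_score=NULL, provisional=73 → 73
row_key=U27: final_score=NULL, provisional=NULL, baseline=15 → 15
row_key=U32: final_score=39 → 39
row_key=U53: final_score=53 → 53
row_key=U57: final_score=NULL, provisional=97 → 97
row_key=U67: final_score=NULL, provisional=49 → 49
row_key=U84: final_score=NULL, provisional=58 → 58
row_key=U91: final_score=NULL, provisional=NULL, baseline=98 → 98
row_key=U94: final_score=NULL, provisional=NULL, baseline=55 → 55
row_key=U99: final_score=35 → 35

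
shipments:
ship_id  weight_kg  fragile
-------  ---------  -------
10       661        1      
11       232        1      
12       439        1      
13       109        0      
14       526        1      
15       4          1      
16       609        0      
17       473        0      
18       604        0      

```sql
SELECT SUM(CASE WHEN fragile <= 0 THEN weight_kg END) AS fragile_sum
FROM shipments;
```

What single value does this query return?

ship_id=10: ✗
ship_id=11: ✗
ship_id=12: ✗
ship_id=13: ✓ → 109
ship_id=14: ✗
ship_id=15: ✗
ship_id=16: ✓ → 609
ship_id=17: ✓ → 473
ship_id=18: ✓ → 604
fragile_sum = 109 + 609 + 473 + 604 = 1795

1795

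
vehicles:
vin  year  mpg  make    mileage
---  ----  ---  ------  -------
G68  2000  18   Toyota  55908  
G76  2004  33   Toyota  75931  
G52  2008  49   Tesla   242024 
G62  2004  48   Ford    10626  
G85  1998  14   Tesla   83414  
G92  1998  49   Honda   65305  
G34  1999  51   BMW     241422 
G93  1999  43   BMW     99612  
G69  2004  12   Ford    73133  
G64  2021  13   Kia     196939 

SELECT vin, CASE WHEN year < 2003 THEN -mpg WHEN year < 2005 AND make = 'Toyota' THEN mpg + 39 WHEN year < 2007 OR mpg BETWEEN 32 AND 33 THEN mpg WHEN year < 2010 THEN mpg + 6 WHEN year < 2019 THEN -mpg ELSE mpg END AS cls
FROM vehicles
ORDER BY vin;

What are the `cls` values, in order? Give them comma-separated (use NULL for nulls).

-51, 55, 48, 13, -18, 12, 72, -14, -49, -43

vin=G34: year < 2003 → -51
vin=G52: year < 2010 → 55
vin=G62: year < 2007 OR mpg BETWEEN 32 AND 33 → 48
vin=G64: ELSE → 13
vin=G68: year < 2003 → -18
vin=G69: year < 2007 OR mpg BETWEEN 32 AND 33 → 12
vin=G76: year < 2005 AND make = 'Toyota' → 72
vin=G85: year < 2003 → -14
vin=G92: year < 2003 → -49
vin=G93: year < 2003 → -43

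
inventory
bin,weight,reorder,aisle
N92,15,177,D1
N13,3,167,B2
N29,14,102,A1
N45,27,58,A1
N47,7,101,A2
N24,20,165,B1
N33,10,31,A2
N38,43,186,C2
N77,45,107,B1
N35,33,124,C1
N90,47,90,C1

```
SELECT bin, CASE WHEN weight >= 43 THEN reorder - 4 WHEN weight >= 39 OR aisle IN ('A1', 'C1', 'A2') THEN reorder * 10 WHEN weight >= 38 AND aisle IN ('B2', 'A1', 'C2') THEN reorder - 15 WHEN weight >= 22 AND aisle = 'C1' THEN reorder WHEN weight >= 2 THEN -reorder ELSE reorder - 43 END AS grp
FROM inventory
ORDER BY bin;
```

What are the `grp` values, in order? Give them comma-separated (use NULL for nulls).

-167, -165, 1020, 310, 1240, 182, 580, 1010, 103, 86, -177

bin=N13: weight >= 2 → -167
bin=N24: weight >= 2 → -165
bin=N29: weight >= 39 OR aisle IN ('A1', 'C1', 'A2') → 1020
bin=N33: weight >= 39 OR aisle IN ('A1', 'C1', 'A2') → 310
bin=N35: weight >= 39 OR aisle IN ('A1', 'C1', 'A2') → 1240
bin=N38: weight >= 43 → 182
bin=N45: weight >= 39 OR aisle IN ('A1', 'C1', 'A2') → 580
bin=N47: weight >= 39 OR aisle IN ('A1', 'C1', 'A2') → 1010
bin=N77: weight >= 43 → 103
bin=N90: weight >= 43 → 86
bin=N92: weight >= 2 → -177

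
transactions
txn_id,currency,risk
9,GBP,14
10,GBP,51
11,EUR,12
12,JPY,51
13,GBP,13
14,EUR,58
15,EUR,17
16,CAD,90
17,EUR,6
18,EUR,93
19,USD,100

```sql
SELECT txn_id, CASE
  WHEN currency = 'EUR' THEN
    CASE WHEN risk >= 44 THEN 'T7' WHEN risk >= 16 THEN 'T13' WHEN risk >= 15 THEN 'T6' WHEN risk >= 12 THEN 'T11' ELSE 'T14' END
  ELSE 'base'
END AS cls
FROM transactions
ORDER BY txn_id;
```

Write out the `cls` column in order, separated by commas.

base, base, T11, base, base, T7, T13, base, T14, T7, base

txn_id=9: currency='GBP' → outer ELSE → base
txn_id=10: currency='GBP' → outer ELSE → base
txn_id=11: currency='EUR' → inner[risk >= 12] → T11
txn_id=12: currency='JPY' → outer ELSE → base
txn_id=13: currency='GBP' → outer ELSE → base
txn_id=14: currency='EUR' → inner[risk >= 44] → T7
txn_id=15: currency='EUR' → inner[risk >= 16] → T13
txn_id=16: currency='CAD' → outer ELSE → base
txn_id=17: currency='EUR' → inner[ELSE] → T14
txn_id=18: currency='EUR' → inner[risk >= 44] → T7
txn_id=19: currency='USD' → outer ELSE → base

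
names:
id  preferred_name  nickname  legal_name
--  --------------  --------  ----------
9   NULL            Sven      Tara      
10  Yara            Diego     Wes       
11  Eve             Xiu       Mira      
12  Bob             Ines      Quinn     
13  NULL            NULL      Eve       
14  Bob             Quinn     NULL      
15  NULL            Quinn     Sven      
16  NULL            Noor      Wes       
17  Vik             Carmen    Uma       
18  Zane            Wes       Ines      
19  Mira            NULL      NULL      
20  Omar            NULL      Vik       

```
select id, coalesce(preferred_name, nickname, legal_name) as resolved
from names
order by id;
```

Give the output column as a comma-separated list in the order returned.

Sven, Yara, Eve, Bob, Eve, Bob, Quinn, Noor, Vik, Zane, Mira, Omar

id=9: preferred_name=NULL, nickname=Sven → Sven
id=10: preferred_name=Yara → Yara
id=11: preferred_name=Eve → Eve
id=12: preferred_name=Bob → Bob
id=13: preferred_name=NULL, nickname=NULL, legal_name=Eve → Eve
id=14: preferred_name=Bob → Bob
id=15: preferred_name=NULL, nickname=Quinn → Quinn
id=16: preferred_name=NULL, nickname=Noor → Noor
id=17: preferred_name=Vik → Vik
id=18: preferred_name=Zane → Zane
id=19: preferred_name=Mira → Mira
id=20: preferred_name=Omar → Omar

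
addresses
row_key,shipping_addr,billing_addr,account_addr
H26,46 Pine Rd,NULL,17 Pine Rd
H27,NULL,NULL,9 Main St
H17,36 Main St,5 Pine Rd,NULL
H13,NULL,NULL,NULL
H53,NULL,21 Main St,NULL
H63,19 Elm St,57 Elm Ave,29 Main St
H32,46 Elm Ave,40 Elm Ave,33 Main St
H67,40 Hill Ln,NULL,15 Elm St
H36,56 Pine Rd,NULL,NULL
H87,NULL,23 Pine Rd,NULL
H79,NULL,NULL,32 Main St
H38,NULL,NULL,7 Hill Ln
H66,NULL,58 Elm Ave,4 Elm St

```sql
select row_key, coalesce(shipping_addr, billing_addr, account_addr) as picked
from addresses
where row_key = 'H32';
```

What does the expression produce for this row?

46 Elm Ave

row_key = H32: shipping_addr=46 Elm Ave, billing_addr=40 Elm Ave, account_addr=33 Main St.
shipping_addr=46 Elm Ave → 46 Elm Ave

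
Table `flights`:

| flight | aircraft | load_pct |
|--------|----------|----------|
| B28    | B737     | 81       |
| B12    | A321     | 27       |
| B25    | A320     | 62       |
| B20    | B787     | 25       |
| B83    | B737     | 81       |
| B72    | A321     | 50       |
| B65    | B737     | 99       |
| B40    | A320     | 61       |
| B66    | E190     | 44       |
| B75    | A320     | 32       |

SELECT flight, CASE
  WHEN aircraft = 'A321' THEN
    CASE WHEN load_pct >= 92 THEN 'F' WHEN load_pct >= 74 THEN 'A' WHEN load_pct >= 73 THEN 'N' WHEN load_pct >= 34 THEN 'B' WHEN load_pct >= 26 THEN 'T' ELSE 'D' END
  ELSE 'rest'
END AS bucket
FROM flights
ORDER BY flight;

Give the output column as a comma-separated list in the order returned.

flight=B12: aircraft='A321' → inner[load_pct >= 26] → T
flight=B20: aircraft='B787' → outer ELSE → rest
flight=B25: aircraft='A320' → outer ELSE → rest
flight=B28: aircraft='B737' → outer ELSE → rest
flight=B40: aircraft='A320' → outer ELSE → rest
flight=B65: aircraft='B737' → outer ELSE → rest
flight=B66: aircraft='E190' → outer ELSE → rest
flight=B72: aircraft='A321' → inner[load_pct >= 34] → B
flight=B75: aircraft='A320' → outer ELSE → rest
flight=B83: aircraft='B737' → outer ELSE → rest

T, rest, rest, rest, rest, rest, rest, B, rest, rest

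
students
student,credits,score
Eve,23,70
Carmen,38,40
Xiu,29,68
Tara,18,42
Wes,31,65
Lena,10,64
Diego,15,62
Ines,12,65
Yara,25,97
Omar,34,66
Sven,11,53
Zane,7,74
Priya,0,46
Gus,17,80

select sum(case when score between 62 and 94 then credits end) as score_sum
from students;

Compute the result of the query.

student=Eve: ✓ → 23
student=Carmen: ✗
student=Xiu: ✓ → 29
student=Tara: ✗
student=Wes: ✓ → 31
student=Lena: ✓ → 10
student=Diego: ✓ → 15
student=Ines: ✓ → 12
student=Yara: ✗
student=Omar: ✓ → 34
student=Sven: ✗
student=Zane: ✓ → 7
student=Priya: ✗
student=Gus: ✓ → 17
score_sum = 23 + 29 + 31 + 10 + 15 + 12 + 34 + 7 + 17 = 178

178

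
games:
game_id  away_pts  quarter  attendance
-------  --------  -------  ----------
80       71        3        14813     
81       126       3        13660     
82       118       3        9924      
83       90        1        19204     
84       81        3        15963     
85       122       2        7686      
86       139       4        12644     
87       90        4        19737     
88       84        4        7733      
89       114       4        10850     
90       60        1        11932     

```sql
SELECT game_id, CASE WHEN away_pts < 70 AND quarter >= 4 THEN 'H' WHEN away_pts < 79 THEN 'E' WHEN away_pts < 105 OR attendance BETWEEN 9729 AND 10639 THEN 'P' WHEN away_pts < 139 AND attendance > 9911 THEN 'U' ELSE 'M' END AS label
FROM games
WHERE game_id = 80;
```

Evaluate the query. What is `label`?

game_id = 80: away_pts=71, quarter=3, attendance=14813.
away_pts < 70 AND quarter >= 4 → false
away_pts < 79 → true → E

E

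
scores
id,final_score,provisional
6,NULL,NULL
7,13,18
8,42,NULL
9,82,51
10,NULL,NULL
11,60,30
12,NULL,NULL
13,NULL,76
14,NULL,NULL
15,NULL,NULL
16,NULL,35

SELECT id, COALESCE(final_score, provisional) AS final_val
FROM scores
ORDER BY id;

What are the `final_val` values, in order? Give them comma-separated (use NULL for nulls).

id=6: final_score=NULL, provisional=NULL (all NULL) → NULL
id=7: final_score=13 → 13
id=8: final_score=42 → 42
id=9: final_score=82 → 82
id=10: final_score=NULL, provisional=NULL (all NULL) → NULL
id=11: final_score=60 → 60
id=12: final_score=NULL, provisional=NULL (all NULL) → NULL
id=13: final_score=NULL, provisional=76 → 76
id=14: final_score=NULL, provisional=NULL (all NULL) → NULL
id=15: final_score=NULL, provisional=NULL (all NULL) → NULL
id=16: final_score=NULL, provisional=35 → 35

NULL, 13, 42, 82, NULL, 60, NULL, 76, NULL, NULL, 35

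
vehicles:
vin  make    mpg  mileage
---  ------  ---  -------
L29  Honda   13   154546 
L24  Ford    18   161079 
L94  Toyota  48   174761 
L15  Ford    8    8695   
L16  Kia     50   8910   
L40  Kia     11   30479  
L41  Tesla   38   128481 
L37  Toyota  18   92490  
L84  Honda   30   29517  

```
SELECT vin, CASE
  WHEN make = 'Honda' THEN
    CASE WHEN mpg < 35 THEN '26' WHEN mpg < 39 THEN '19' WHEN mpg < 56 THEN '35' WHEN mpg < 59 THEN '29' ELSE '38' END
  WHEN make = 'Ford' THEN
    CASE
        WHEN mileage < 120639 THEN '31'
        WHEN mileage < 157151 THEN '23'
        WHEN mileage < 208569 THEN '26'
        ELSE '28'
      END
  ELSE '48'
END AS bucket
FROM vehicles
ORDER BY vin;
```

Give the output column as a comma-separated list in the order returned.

vin=L15: make='Ford' → inner[mileage < 120639] → 31
vin=L16: make='Kia' → outer ELSE → 48
vin=L24: make='Ford' → inner[mileage < 208569] → 26
vin=L29: make='Honda' → inner[mpg < 35] → 26
vin=L37: make='Toyota' → outer ELSE → 48
vin=L40: make='Kia' → outer ELSE → 48
vin=L41: make='Tesla' → outer ELSE → 48
vin=L84: make='Honda' → inner[mpg < 35] → 26
vin=L94: make='Toyota' → outer ELSE → 48

31, 48, 26, 26, 48, 48, 48, 26, 48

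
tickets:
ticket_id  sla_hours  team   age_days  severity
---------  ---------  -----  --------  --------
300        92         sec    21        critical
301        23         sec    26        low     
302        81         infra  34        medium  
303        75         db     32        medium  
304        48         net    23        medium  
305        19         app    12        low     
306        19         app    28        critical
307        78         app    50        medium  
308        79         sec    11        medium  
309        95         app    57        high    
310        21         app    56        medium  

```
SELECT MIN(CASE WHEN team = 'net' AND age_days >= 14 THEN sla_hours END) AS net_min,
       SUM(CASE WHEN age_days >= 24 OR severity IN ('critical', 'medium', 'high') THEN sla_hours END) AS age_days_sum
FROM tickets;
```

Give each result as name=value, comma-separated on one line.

[net_min: team = 'net' AND age_days >= 14]
ticket_id=300: ✗
ticket_id=301: ✗
ticket_id=302: ✗
ticket_id=303: ✗
ticket_id=304: ✓ → 48
ticket_id=305: ✗
ticket_id=306: ✗
ticket_id=307: ✗
ticket_id=308: ✗
ticket_id=309: ✗
ticket_id=310: ✗
net_min = MIN(48) = 48
—
[age_days_sum: age_days >= 24 OR severity IN ('critical', 'medium', 'high')]
ticket_id=300: ✓ → 92
ticket_id=301: ✓ → 23
ticket_id=302: ✓ → 81
ticket_id=303: ✓ → 75
ticket_id=304: ✓ → 48
ticket_id=305: ✗
ticket_id=306: ✓ → 19
ticket_id=307: ✓ → 78
ticket_id=308: ✓ → 79
ticket_id=309: ✓ → 95
ticket_id=310: ✓ → 21
age_days_sum = 92 + 23 + 81 + 75 + 48 + 19 + 78 + 79 + 95 + 21 = 611

net_min=48, age_days_sum=611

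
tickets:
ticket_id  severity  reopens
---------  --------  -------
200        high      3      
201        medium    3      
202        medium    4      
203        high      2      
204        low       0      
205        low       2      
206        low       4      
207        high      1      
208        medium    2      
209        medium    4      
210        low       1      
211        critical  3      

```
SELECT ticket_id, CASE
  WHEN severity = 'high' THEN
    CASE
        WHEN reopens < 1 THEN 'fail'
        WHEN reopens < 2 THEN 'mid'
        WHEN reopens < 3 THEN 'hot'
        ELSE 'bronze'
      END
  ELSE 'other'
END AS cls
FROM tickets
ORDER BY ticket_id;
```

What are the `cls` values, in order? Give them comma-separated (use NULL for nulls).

bronze, other, other, hot, other, other, other, mid, other, other, other, other

ticket_id=200: severity='high' → inner[ELSE] → bronze
ticket_id=201: severity='medium' → outer ELSE → other
ticket_id=202: severity='medium' → outer ELSE → other
ticket_id=203: severity='high' → inner[reopens < 3] → hot
ticket_id=204: severity='low' → outer ELSE → other
ticket_id=205: severity='low' → outer ELSE → other
ticket_id=206: severity='low' → outer ELSE → other
ticket_id=207: severity='high' → inner[reopens < 2] → mid
ticket_id=208: severity='medium' → outer ELSE → other
ticket_id=209: severity='medium' → outer ELSE → other
ticket_id=210: severity='low' → outer ELSE → other
ticket_id=211: severity='critical' → outer ELSE → other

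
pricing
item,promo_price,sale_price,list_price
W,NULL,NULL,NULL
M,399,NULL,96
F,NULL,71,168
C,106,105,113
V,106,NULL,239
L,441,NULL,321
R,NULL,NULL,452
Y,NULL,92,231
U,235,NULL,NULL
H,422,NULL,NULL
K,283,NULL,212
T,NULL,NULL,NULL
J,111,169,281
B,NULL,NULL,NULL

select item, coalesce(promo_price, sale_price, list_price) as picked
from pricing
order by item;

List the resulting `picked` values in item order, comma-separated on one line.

NULL, 106, 71, 422, 111, 283, 441, 399, 452, NULL, 235, 106, NULL, 92

item=B: promo_price=NULL, sale_price=NULL, list_price=NULL (all NULL) → NULL
item=C: promo_price=106 → 106
item=F: promo_price=NULL, sale_price=71 → 71
item=H: promo_price=422 → 422
item=J: promo_price=111 → 111
item=K: promo_price=283 → 283
item=L: promo_price=441 → 441
item=M: promo_price=399 → 399
item=R: promo_price=NULL, sale_price=NULL, list_price=452 → 452
item=T: promo_price=NULL, sale_price=NULL, list_price=NULL (all NULL) → NULL
item=U: promo_price=235 → 235
item=V: promo_price=106 → 106
item=W: promo_price=NULL, sale_price=NULL, list_price=NULL (all NULL) → NULL
item=Y: promo_price=NULL, sale_price=92 → 92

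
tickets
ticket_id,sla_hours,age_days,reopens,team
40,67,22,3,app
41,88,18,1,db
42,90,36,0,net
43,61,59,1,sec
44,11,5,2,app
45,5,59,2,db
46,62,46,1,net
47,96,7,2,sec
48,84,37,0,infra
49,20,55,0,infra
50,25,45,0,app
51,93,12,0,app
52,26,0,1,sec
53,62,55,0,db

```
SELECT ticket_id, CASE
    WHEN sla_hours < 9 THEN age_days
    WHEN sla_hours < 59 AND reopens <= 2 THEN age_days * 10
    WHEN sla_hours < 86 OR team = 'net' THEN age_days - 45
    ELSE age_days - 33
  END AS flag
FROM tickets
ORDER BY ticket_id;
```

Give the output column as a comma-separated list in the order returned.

ticket_id=40: sla_hours < 86 OR team = 'net' → -23
ticket_id=41: ELSE → -15
ticket_id=42: sla_hours < 86 OR team = 'net' → -9
ticket_id=43: sla_hours < 86 OR team = 'net' → 14
ticket_id=44: sla_hours < 59 AND reopens <= 2 → 50
ticket_id=45: sla_hours < 9 → 59
ticket_id=46: sla_hours < 86 OR team = 'net' → 1
ticket_id=47: ELSE → -26
ticket_id=48: sla_hours < 86 OR team = 'net' → -8
ticket_id=49: sla_hours < 59 AND reopens <= 2 → 550
ticket_id=50: sla_hours < 59 AND reopens <= 2 → 450
ticket_id=51: ELSE → -21
ticket_id=52: sla_hours < 59 AND reopens <= 2 → 0
ticket_id=53: sla_hours < 86 OR team = 'net' → 10

-23, -15, -9, 14, 50, 59, 1, -26, -8, 550, 450, -21, 0, 10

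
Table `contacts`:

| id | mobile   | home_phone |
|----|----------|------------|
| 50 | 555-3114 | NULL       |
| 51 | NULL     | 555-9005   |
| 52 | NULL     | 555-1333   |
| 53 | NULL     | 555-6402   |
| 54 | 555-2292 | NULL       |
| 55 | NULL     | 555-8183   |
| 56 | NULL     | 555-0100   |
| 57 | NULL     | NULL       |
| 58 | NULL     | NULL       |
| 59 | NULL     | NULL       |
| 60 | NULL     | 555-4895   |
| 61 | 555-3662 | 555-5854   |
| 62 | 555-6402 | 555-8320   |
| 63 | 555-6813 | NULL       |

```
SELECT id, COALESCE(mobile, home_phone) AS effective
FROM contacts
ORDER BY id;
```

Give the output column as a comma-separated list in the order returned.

555-3114, 555-9005, 555-1333, 555-6402, 555-2292, 555-8183, 555-0100, NULL, NULL, NULL, 555-4895, 555-3662, 555-6402, 555-6813

id=50: mobile=555-3114 → 555-3114
id=51: mobile=NULL, home_phone=555-9005 → 555-9005
id=52: mobile=NULL, home_phone=555-1333 → 555-1333
id=53: mobile=NULL, home_phone=555-6402 → 555-6402
id=54: mobile=555-2292 → 555-2292
id=55: mobile=NULL, home_phone=555-8183 → 555-8183
id=56: mobile=NULL, home_phone=555-0100 → 555-0100
id=57: mobile=NULL, home_phone=NULL (all NULL) → NULL
id=58: mobile=NULL, home_phone=NULL (all NULL) → NULL
id=59: mobile=NULL, home_phone=NULL (all NULL) → NULL
id=60: mobile=NULL, home_phone=555-4895 → 555-4895
id=61: mobile=555-3662 → 555-3662
id=62: mobile=555-6402 → 555-6402
id=63: mobile=555-6813 → 555-6813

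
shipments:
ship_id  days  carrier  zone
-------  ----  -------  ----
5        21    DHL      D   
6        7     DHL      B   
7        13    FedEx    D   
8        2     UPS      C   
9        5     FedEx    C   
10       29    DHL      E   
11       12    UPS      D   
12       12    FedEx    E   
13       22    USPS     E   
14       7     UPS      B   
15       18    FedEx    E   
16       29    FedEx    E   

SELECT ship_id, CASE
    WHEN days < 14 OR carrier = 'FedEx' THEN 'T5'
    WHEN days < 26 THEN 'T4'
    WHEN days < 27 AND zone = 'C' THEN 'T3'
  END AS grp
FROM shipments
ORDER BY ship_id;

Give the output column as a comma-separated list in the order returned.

ship_id=5: days < 26 → T4
ship_id=6: days < 14 OR carrier = 'FedEx' → T5
ship_id=7: days < 14 OR carrier = 'FedEx' → T5
ship_id=8: days < 14 OR carrier = 'FedEx' → T5
ship_id=9: days < 14 OR carrier = 'FedEx' → T5
ship_id=10: (no match → NULL) → NULL
ship_id=11: days < 14 OR carrier = 'FedEx' → T5
ship_id=12: days < 14 OR carrier = 'FedEx' → T5
ship_id=13: days < 26 → T4
ship_id=14: days < 14 OR carrier = 'FedEx' → T5
ship_id=15: days < 14 OR carrier = 'FedEx' → T5
ship_id=16: days < 14 OR carrier = 'FedEx' → T5

T4, T5, T5, T5, T5, NULL, T5, T5, T4, T5, T5, T5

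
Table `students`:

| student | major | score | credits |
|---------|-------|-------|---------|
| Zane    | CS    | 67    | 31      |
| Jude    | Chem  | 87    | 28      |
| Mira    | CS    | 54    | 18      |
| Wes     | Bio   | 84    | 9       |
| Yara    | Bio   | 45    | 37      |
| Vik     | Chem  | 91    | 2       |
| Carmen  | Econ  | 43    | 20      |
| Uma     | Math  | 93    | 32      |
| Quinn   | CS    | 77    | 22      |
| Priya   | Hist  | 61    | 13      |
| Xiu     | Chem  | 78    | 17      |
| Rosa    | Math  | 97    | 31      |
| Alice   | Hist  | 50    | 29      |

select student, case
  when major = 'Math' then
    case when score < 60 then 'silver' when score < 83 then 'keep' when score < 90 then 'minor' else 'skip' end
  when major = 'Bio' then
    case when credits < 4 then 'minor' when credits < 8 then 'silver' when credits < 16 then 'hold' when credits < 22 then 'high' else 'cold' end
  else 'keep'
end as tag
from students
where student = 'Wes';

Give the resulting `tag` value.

hold

student = Wes: major=Bio, score=84, credits=9.
major='Bio' → inner[credits < 16] → hold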